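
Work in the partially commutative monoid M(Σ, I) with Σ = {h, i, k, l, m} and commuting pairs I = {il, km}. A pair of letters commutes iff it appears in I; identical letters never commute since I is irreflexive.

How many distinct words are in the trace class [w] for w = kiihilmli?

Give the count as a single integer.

drop 0:k onto floor
drop 1:i onto {0:k}
drop 2:i onto {1:i}
drop 3:h onto {2:i}
drop 4:i onto {3:h}
drop 5:l onto {3:h}
drop 6:m onto {4:i, 5:l}
drop 7:l onto {6:m}
drop 8:i onto {6:m}
ground layer = {0:k}
drop-orders for the pieces not yet dropped (sum over which currently-grounded one goes next):
  1 to go: {7} 1  {8} 1
  2 to go: {7,8} 2
  3 to go: {6,7,8} 2
  4 to go: {4,6,7,8} 2  {5,6,7,8} 2
  5 to go: {4,5,6,7,8} 4
  6 to go: {3,4,5,6,7,8} 4
  7 to go: {2,3,4,5,6,7,8} 4
  if 0:k drops first: 4 orders

4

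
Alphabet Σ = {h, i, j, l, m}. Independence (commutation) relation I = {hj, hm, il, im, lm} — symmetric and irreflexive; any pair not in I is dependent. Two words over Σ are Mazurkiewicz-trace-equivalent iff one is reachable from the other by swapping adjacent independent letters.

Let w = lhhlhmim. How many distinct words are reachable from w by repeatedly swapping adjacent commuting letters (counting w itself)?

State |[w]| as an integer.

#0=l has no predecessor
#1=h depends on [0:l]
#2=h depends on [1:h]
#3=l depends on [2:h]
#4=h depends on [3:l]
#5=m has no predecessor
#6=i depends on [4:h]
#7=m depends on [5:m]
sources: [0:l, 5:m]
N(rest) = Σ N(rest − s) over sources s of rest; N(one piece) = 1:
  size 1 → [6]=1  [7]=1
  size 2 → [4,6]=1  [5,7]=1  [6,7]=2
  size 3 → [3,4,6]=1  [4,6,7]=3  [5,6,7]=3
  size 4 → [2,3,4,6]=1  [3,4,6,7]=4  [4,5,6,7]=6
  size 5 → [1,2,3,4,6]=1  [2,3,4,6,7]=5  [3,4,5,6,7]=10
  size 6 → [0,1,2,3,4,6]=1  [1,2,3,4,6,7]=6  [2,3,4,5,6,7]=15
  first=0(l) contributes 21
  first=5(m) contributes 7
|[w]| = 28

28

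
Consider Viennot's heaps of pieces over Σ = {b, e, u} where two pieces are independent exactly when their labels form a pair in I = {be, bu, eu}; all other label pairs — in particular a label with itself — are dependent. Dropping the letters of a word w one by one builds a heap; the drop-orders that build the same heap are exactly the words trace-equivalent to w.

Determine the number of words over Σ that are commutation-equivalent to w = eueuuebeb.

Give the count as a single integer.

0(e) covers ∅
1(u) covers ∅
2(e) covers 0:e
3(u) covers 1:u
4(u) covers 3:u
5(e) covers 2:e
6(b) covers ∅
7(e) covers 5:e
8(b) covers 6:b
floor of heap: 0:e, 1:u, 6:b
completions by unplaced set U, small U first (add the entries for U minus each lowest piece of U):
  |U|=1: {4}:1  {7}:1  {8}:1
  |U|=2: {3,4}:1  {4,7}:2  {4,8}:2  {5,7}:1  {6,8}:1  {7,8}:2
  |U|=3: {1,3,4}:1  {2,5,7}:1  {3,4,7}:3  {3,4,8}:3  {4,5,7}:3  {4,6,8}:3  {4,7,8}:6  {5,7,8}:3  {6,7,8}:3
  |U|=4: {0,2,5,7}:1  {1,3,4,7}:4  {1,3,4,8}:4  {2,4,5,7}:4  {2,5,7,8}:4  {3,4,5,7}:6  {3,4,6,8}:6  {3,4,7,8}:12  {4,5,7,8}:12  {4,6,7,8}:12  {5,6,7,8}:6
  |U|=5: {0,2,4,5,7}:5  {0,2,5,7,8}:5  {1,3,4,5,7}:10  {1,3,4,6,8}:10  {1,3,4,7,8}:20  {2,3,4,5,7}:10  {2,4,5,7,8}:20  {2,5,6,7,8}:10  {3,4,5,7,8}:30  {3,4,6,7,8}:30  {4,5,6,7,8}:30
  |U|=6: {0,2,3,4,5,7}:15  {0,2,4,5,7,8}:30  {0,2,5,6,7,8}:15  {1,2,3,4,5,7}:20  {1,3,4,5,7,8}:60  {1,3,4,6,7,8}:60  {2,3,4,5,7,8}:60  {2,4,5,6,7,8}:60  {3,4,5,6,7,8}:90
  |U|=7: {0,1,2,3,4,5,7}:35  {0,2,3,4,5,7,8}:105  {0,2,4,5,6,7,8}:105  {1,2,3,4,5,7,8}:140  {1,3,4,5,6,7,8}:210  {2,3,4,5,6,7,8}:210
  start at 0(e): 560
  start at 1(u): 420
  start at 6(b): 280
sum over floor = 1260

1260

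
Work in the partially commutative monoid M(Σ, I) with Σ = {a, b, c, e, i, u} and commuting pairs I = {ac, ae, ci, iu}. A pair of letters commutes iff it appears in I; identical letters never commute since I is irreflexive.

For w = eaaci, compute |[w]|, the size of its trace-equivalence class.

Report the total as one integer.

#0=e has no predecessor
#1=a has no predecessor
#2=a depends on [1:a]
#3=c depends on [0:e]
#4=i depends on [0:e, 2:a]
sources: [0:e, 1:a]
N(rest) = Σ N(rest − s) over sources s of rest; N(one piece) = 1:
  size 1 → [3]=1  [4]=1
  size 2 → [2,4]=1  [3,4]=2
  size 3 → [0,3,4]=2  [1,2,4]=1  [2,3,4]=3
  first=0(e) contributes 4
  first=1(a) contributes 5
|[w]| = 9

9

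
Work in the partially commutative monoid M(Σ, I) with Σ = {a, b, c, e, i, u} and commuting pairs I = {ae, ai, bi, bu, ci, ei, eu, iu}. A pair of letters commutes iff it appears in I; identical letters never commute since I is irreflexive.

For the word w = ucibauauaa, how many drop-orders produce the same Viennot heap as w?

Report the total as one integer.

10

drop 0:u onto floor
drop 1:c onto {0:u}
drop 2:i onto floor
drop 3:b onto {1:c}
drop 4:a onto {3:b}
drop 5:u onto {4:a}
drop 6:a onto {5:u}
drop 7:u onto {6:a}
drop 8:a onto {7:u}
drop 9:a onto {8:a}
ground layer = {0:u, 2:i}
drop-orders for the pieces not yet dropped (sum over which currently-grounded one goes next):
  1 to go: {2} 1  {9} 1
  2 to go: {2,9} 2  {8,9} 1
  3 to go: {2,8,9} 3  {7,8,9} 1
  4 to go: {2,7,8,9} 4  {6,7,8,9} 1
  5 to go: {2,6,7,8,9} 5  {5,6,7,8,9} 1
  6 to go: {2,5,6,7,8,9} 6  {4,5,6,7,8,9} 1
  7 to go: {2,4,5,6,7,8,9} 7  {3,4,5,6,7,8,9} 1
  8 to go: {1,3,4,5,6,7,8,9} 1  {2,3,4,5,6,7,8,9} 8
  if 0:u drops first: 9 orders
  if 2:i drops first: 1 orders
heap linearizations: 10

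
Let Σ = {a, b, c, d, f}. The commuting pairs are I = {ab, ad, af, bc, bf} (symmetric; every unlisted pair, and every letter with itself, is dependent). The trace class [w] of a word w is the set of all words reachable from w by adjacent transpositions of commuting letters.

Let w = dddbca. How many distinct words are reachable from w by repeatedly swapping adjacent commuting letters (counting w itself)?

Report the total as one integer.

0(d) covers ∅
1(d) covers 0:d
2(d) covers 1:d
3(b) covers 2:d
4(c) covers 2:d
5(a) covers 4:c
floor of heap: 0:d
completions by unplaced set U, small U first (add the entries for U minus each lowest piece of U):
  |U|=1: {3}:1  {5}:1
  |U|=2: {3,5}:2  {4,5}:1
  |U|=3: {3,4,5}:3
  |U|=4: {2,3,4,5}:3
  start at 0(d): 3

3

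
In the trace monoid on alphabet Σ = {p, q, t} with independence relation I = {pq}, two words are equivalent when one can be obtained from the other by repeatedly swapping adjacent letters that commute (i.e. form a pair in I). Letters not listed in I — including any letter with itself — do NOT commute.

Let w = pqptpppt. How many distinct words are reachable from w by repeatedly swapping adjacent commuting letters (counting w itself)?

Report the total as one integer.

3

drop 0:p onto floor
drop 1:q onto floor
drop 2:p onto {0:p}
drop 3:t onto {1:q, 2:p}
drop 4:p onto {3:t}
drop 5:p onto {4:p}
drop 6:p onto {5:p}
drop 7:t onto {6:p}
ground layer = {0:p, 1:q}
drop-orders for the pieces not yet dropped (sum over which currently-grounded one goes next):
  1 to go: {7} 1
  2 to go: {6,7} 1
  3 to go: {5,6,7} 1
  4 to go: {4,5,6,7} 1
  5 to go: {3,4,5,6,7} 1
  6 to go: {1,3,4,5,6,7} 1  {2,3,4,5,6,7} 1
  if 0:p drops first: 2 orders
  if 1:q drops first: 1 orders
heap linearizations: 3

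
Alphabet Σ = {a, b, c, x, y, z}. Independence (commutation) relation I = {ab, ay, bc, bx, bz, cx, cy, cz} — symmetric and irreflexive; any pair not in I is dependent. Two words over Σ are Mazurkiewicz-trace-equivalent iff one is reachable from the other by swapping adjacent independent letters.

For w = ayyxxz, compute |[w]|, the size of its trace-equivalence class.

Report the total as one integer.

drop 0:a onto floor
drop 1:y onto floor
drop 2:y onto {1:y}
drop 3:x onto {0:a, 2:y}
drop 4:x onto {3:x}
drop 5:z onto {4:x}
ground layer = {0:a, 1:y}
drop-orders for the pieces not yet dropped (sum over which currently-grounded one goes next):
  1 to go: {5} 1
  2 to go: {4,5} 1
  3 to go: {3,4,5} 1
  4 to go: {0,3,4,5} 1  {2,3,4,5} 1
  if 0:a drops first: 1 orders
  if 1:y drops first: 2 orders
heap linearizations: 3

3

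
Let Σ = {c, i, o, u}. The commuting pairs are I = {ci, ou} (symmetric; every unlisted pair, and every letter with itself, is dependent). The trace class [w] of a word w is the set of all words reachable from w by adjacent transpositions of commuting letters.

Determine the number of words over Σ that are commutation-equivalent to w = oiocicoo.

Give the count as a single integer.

3

piece 0:o — minimal
piece 1:i rests on {0:o}
piece 2:o rests on {1:i}
piece 3:c rests on {2:o}
piece 4:i rests on {2:o}
piece 5:c rests on {3:c}
piece 6:o rests on {4:i, 5:c}
piece 7:o rests on {6:o}
minimal pieces: {0:o}
ways to finish when only these pieces remain (= sum over removing one remaining piece with nothing left below it):
  1 left: {7}→1
  2 left: {6,7}→1
  3 left: {4,6,7}→1  {5,6,7}→1
  4 left: {3,5,6,7}→1  {4,5,6,7}→2
  5 left: {3,4,5,6,7}→3
  6 left: {2,3,4,5,6,7}→3
  placing 0:o first → 3 extensions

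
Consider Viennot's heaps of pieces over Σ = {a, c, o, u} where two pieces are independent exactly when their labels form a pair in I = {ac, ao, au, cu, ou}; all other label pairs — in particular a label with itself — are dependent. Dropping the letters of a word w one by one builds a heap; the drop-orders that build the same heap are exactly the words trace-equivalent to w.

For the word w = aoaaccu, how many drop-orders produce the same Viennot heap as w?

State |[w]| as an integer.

140

#0=a has no predecessor
#1=o has no predecessor
#2=a depends on [0:a]
#3=a depends on [2:a]
#4=c depends on [1:o]
#5=c depends on [4:c]
#6=u has no predecessor
sources: [0:a, 1:o, 6:u]
N(rest) = Σ N(rest − s) over sources s of rest; N(one piece) = 1:
  size 1 → [3]=1  [5]=1  [6]=1
  size 2 → [2,3]=1  [3,5]=2  [3,6]=2  [4,5]=1  [5,6]=2
  size 3 → [0,2,3]=1  [1,4,5]=1  [2,3,5]=3  [2,3,6]=3  [3,4,5]=3  [3,5,6]=6  [4,5,6]=3
  size 4 → [0,2,3,5]=4  [0,2,3,6]=4  [1,3,4,5]=4  [1,4,5,6]=4  [2,3,4,5]=6  [2,3,5,6]=12  [3,4,5,6]=12
  size 5 → [0,2,3,4,5]=10  [0,2,3,5,6]=20  [1,2,3,4,5]=10  [1,3,4,5,6]=20  [2,3,4,5,6]=30
  first=0(a) contributes 60
  first=1(o) contributes 60
  first=6(u) contributes 20
|[w]| = 140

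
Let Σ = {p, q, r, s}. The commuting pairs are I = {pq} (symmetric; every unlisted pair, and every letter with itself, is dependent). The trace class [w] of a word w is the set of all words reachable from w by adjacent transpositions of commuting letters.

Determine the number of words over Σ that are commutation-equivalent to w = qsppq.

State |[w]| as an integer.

3

#0=q has no predecessor
#1=s depends on [0:q]
#2=p depends on [1:s]
#3=p depends on [2:p]
#4=q depends on [1:s]
sources: [0:q]
N(rest) = Σ N(rest − s) over sources s of rest; N(one piece) = 1:
  size 1 → [3]=1  [4]=1
  size 2 → [2,3]=1  [3,4]=2
  size 3 → [2,3,4]=3
  first=0(q) contributes 3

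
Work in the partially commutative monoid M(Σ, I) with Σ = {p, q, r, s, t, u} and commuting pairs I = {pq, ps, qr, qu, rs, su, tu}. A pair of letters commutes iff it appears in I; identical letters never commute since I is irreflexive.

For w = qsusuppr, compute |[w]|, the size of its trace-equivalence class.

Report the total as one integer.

piece 0:q — minimal
piece 1:s rests on {0:q}
piece 2:u — minimal
piece 3:s rests on {1:s}
piece 4:u rests on {2:u}
piece 5:p rests on {4:u}
piece 6:p rests on {5:p}
piece 7:r rests on {6:p}
minimal pieces: {0:q, 2:u}
ways to finish when only these pieces remain (= sum over removing one remaining piece with nothing left below it):
  1 left: {3}→1  {7}→1
  2 left: {1,3}→1  {3,7}→2  {6,7}→1
  3 left: {0,1,3}→1  {1,3,7}→3  {3,6,7}→3  {5,6,7}→1
  4 left: {0,1,3,7}→4  {1,3,6,7}→6  {3,5,6,7}→4  {4,5,6,7}→1
  5 left: {0,1,3,6,7}→10  {1,3,5,6,7}→10  {2,4,5,6,7}→1  {3,4,5,6,7}→5
  6 left: {0,1,3,5,6,7}→20  {1,3,4,5,6,7}→15  {2,3,4,5,6,7}→6
  placing 0:q first → 21 extensions
  placing 2:u first → 35 extensions
total linear extensions = 56

56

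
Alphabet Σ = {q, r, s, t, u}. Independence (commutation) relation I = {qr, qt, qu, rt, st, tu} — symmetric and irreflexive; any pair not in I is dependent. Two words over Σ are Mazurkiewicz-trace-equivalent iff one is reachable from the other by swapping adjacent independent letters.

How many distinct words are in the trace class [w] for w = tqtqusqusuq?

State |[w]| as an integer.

660

drop 0:t onto floor
drop 1:q onto floor
drop 2:t onto {0:t}
drop 3:q onto {1:q}
drop 4:u onto floor
drop 5:s onto {3:q, 4:u}
drop 6:q onto {5:s}
drop 7:u onto {5:s}
drop 8:s onto {6:q, 7:u}
drop 9:u onto {8:s}
drop 10:q onto {8:s}
ground layer = {0:t, 1:q, 4:u}
drop-orders for the pieces not yet dropped (sum over which currently-grounded one goes next):
  1 to go: {2} 1  {9} 1  {10} 1
  2 to go: {0,2} 1  {2,9} 2  {2,10} 2  {9,10} 2
  3 to go: {0,2,9} 3  {0,2,10} 3  {2,9,10} 6  {8,9,10} 2
  4 to go: {0,2,9,10} 12  {2,8,9,10} 8  {6,8,9,10} 2  {7,8,9,10} 2
  5 to go: {0,2,8,9,10} 20  {2,6,8,9,10} 10  {2,7,8,9,10} 10  {6,7,8,9,10} 4
  6 to go: {0,2,6,8,9,10} 30  {0,2,7,8,9,10} 30  {2,6,7,8,9,10} 24  {5,6,7,8,9,10} 4
  7 to go: {0,2,6,7,8,9,10} 84  {2,5,6,7,8,9,10} 28  {3,5,6,7,8,9,10} 4  {4,5,6,7,8,9,10} 4
  8 to go: {0,2,5,6,7,8,9,10} 112  {1,3,5,6,7,8,9,10} 4  {2,3,5,6,7,8,9,10} 32  {2,4,5,6,7,8,9,10} 32  {3,4,5,6,7,8,9,10} 8
  9 to go: {0,2,3,5,6,7,8,9,10} 144  {0,2,4,5,6,7,8,9,10} 144  {1,2,3,5,6,7,8,9,10} 36  {1,3,4,5,6,7,8,9,10} 12  {2,3,4,5,6,7,8,9,10} 72
  if 0:t drops first: 120 orders
  if 1:q drops first: 360 orders
  if 4:u drops first: 180 orders
heap linearizations: 660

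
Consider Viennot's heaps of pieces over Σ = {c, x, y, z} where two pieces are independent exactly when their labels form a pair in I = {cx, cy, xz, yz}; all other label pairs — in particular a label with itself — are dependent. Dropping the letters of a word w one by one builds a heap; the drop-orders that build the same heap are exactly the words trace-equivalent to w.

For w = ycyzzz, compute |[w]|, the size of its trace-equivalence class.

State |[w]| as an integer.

15

piece 0:y — minimal
piece 1:c — minimal
piece 2:y rests on {0:y}
piece 3:z rests on {1:c}
piece 4:z rests on {3:z}
piece 5:z rests on {4:z}
minimal pieces: {0:y, 1:c}
ways to finish when only these pieces remain (= sum over removing one remaining piece with nothing left below it):
  1 left: {2}→1  {5}→1
  2 left: {0,2}→1  {2,5}→2  {4,5}→1
  3 left: {0,2,5}→3  {2,4,5}→3  {3,4,5}→1
  4 left: {0,2,4,5}→6  {1,3,4,5}→1  {2,3,4,5}→4
  placing 0:y first → 5 extensions
  placing 1:c first → 10 extensions
total linear extensions = 15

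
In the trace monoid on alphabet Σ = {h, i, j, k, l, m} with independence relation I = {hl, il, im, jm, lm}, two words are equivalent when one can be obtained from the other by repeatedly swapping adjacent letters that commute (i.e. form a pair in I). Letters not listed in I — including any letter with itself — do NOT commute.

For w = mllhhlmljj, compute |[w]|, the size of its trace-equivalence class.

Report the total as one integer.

0(m) covers ∅
1(l) covers ∅
2(l) covers 1:l
3(h) covers 0:m
4(h) covers 3:h
5(l) covers 2:l
6(m) covers 4:h
7(l) covers 5:l
8(j) covers 4:h, 7:l
9(j) covers 8:j
floor of heap: 0:m, 1:l
completions by unplaced set U, small U first (add the entries for U minus each lowest piece of U):
  |U|=1: {6}:1  {9}:1
  |U|=2: {6,9}:2  {8,9}:1
  |U|=3: {6,8,9}:3  {7,8,9}:1
  |U|=4: {4,6,8,9}:3  {5,7,8,9}:1  {6,7,8,9}:4
  |U|=5: {2,5,7,8,9}:1  {3,4,6,8,9}:3  {4,6,7,8,9}:7  {5,6,7,8,9}:5
  |U|=6: {0,3,4,6,8,9}:3  {1,2,5,7,8,9}:1  {2,5,6,7,8,9}:6  {3,4,6,7,8,9}:10  {4,5,6,7,8,9}:12
  |U|=7: {0,3,4,6,7,8,9}:13  {1,2,5,6,7,8,9}:7  {2,4,5,6,7,8,9}:18  {3,4,5,6,7,8,9}:22
  |U|=8: {0,3,4,5,6,7,8,9}:35  {1,2,4,5,6,7,8,9}:25  {2,3,4,5,6,7,8,9}:40
  start at 0(m): 65
  start at 1(l): 75
sum over floor = 140

140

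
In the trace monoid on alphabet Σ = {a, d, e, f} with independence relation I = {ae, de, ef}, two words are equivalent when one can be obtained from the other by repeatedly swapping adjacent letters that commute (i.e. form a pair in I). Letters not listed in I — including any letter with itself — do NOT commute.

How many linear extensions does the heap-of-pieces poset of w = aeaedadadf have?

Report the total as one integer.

45

0(a) covers ∅
1(e) covers ∅
2(a) covers 0:a
3(e) covers 1:e
4(d) covers 2:a
5(a) covers 4:d
6(d) covers 5:a
7(a) covers 6:d
8(d) covers 7:a
9(f) covers 8:d
floor of heap: 0:a, 1:e
completions by unplaced set U, small U first (add the entries for U minus each lowest piece of U):
  |U|=1: {3}:1  {9}:1
  |U|=2: {1,3}:1  {3,9}:2  {8,9}:1
  |U|=3: {1,3,9}:3  {3,8,9}:3  {7,8,9}:1
  |U|=4: {1,3,8,9}:6  {3,7,8,9}:4  {6,7,8,9}:1
  |U|=5: {1,3,7,8,9}:10  {3,6,7,8,9}:5  {5,6,7,8,9}:1
  |U|=6: {1,3,6,7,8,9}:15  {3,5,6,7,8,9}:6  {4,5,6,7,8,9}:1
  |U|=7: {1,3,5,6,7,8,9}:21  {2,4,5,6,7,8,9}:1  {3,4,5,6,7,8,9}:7
  |U|=8: {0,2,4,5,6,7,8,9}:1  {1,3,4,5,6,7,8,9}:28  {2,3,4,5,6,7,8,9}:8
  start at 0(a): 36
  start at 1(e): 9
sum over floor = 45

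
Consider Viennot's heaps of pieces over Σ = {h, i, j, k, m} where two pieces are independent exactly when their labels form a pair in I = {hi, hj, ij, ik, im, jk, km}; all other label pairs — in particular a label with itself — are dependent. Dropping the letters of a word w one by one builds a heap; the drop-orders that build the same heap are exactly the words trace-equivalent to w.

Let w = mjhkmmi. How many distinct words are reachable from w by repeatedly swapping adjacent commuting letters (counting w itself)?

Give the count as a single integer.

49

0(m) covers ∅
1(j) covers 0:m
2(h) covers 0:m
3(k) covers 2:h
4(m) covers 1:j, 2:h
5(m) covers 4:m
6(i) covers ∅
floor of heap: 0:m, 6:i
completions by unplaced set U, small U first (add the entries for U minus each lowest piece of U):
  |U|=1: {3}:1  {5}:1  {6}:1
  |U|=2: {3,5}:2  {3,6}:2  {4,5}:1  {5,6}:2
  |U|=3: {1,4,5}:1  {3,4,5}:3  {3,5,6}:6  {4,5,6}:3
  |U|=4: {1,3,4,5}:4  {1,4,5,6}:4  {2,3,4,5}:3  {3,4,5,6}:12
  |U|=5: {1,2,3,4,5}:7  {1,3,4,5,6}:20  {2,3,4,5,6}:15
  start at 0(m): 42
  start at 6(i): 7
sum over floor = 49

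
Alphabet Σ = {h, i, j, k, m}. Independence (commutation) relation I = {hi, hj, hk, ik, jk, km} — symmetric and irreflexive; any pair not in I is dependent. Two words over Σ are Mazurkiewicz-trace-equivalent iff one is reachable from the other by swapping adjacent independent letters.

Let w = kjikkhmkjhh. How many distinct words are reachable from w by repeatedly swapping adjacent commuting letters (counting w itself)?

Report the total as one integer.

2970

piece 0:k — minimal
piece 1:j — minimal
piece 2:i rests on {1:j}
piece 3:k rests on {0:k}
piece 4:k rests on {3:k}
piece 5:h — minimal
piece 6:m rests on {2:i, 5:h}
piece 7:k rests on {4:k}
piece 8:j rests on {6:m}
piece 9:h rests on {6:m}
piece 10:h rests on {9:h}
minimal pieces: {0:k, 1:j, 5:h}
ways to finish when only these pieces remain (= sum over removing one remaining piece with nothing left below it):
  1 left: {7}→1  {8}→1  {10}→1
  2 left: {4,7}→1  {7,8}→2  {7,10}→2  {8,10}→2  {9,10}→1
  3 left: {3,4,7}→1  {4,7,8}→3  {4,7,10}→3  {7,8,10}→6  {7,9,10}→3  {8,9,10}→3
  4 left: {0,3,4,7}→1  {3,4,7,8}→4  {3,4,7,10}→4  {4,7,8,10}→12  {4,7,9,10}→6  {6,8,9,10}→3  {7,8,9,10}→12
  5 left: {0,3,4,7,8}→5  {0,3,4,7,10}→5  {2,6,8,9,10}→3  {3,4,7,8,10}→20  {3,4,7,9,10}→10  {4,7,8,9,10}→30  {5,6,8,9,10}→3  {6,7,8,9,10}→15
  6 left: {0,3,4,7,8,10}→30  {0,3,4,7,9,10}→15  {1,2,6,8,9,10}→3  {2,5,6,8,9,10}→6  {2,6,7,8,9,10}→18  {3,4,7,8,9,10}→60  {4,6,7,8,9,10}→45  {5,6,7,8,9,10}→18
  7 left: {0,3,4,7,8,9,10}→105  {1,2,5,6,8,9,10}→9  {1,2,6,7,8,9,10}→21  {2,4,6,7,8,9,10}→63  {2,5,6,7,8,9,10}→42  {3,4,6,7,8,9,10}→105  {4,5,6,7,8,9,10}→63
  8 left: {0,3,4,6,7,8,9,10}→210  {1,2,4,6,7,8,9,10}→84  {1,2,5,6,7,8,9,10}→72  {2,3,4,6,7,8,9,10}→168  {2,4,5,6,7,8,9,10}→168  {3,4,5,6,7,8,9,10}→168
  9 left: {0,2,3,4,6,7,8,9,10}→378  {0,3,4,5,6,7,8,9,10}→378  {1,2,3,4,6,7,8,9,10}→252  {1,2,4,5,6,7,8,9,10}→324  {2,3,4,5,6,7,8,9,10}→504
  placing 0:k first → 1080 extensions
  placing 1:j first → 1260 extensions
  placing 5:h first → 630 extensions
total linear extensions = 2970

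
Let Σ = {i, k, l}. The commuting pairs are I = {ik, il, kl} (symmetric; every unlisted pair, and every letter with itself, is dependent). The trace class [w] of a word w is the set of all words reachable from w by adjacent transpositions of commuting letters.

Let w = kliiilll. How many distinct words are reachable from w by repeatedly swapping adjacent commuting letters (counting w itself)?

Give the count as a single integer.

280

drop 0:k onto floor
drop 1:l onto floor
drop 2:i onto floor
drop 3:i onto {2:i}
drop 4:i onto {3:i}
drop 5:l onto {1:l}
drop 6:l onto {5:l}
drop 7:l onto {6:l}
ground layer = {0:k, 1:l, 2:i}
drop-orders for the pieces not yet dropped (sum over which currently-grounded one goes next):
  1 to go: {0} 1  {4} 1  {7} 1
  2 to go: {0,4} 2  {0,7} 2  {3,4} 1  {4,7} 2  {6,7} 1
  3 to go: {0,3,4} 3  {0,4,7} 6  {0,6,7} 3  {2,3,4} 1  {3,4,7} 3  {4,6,7} 3  {5,6,7} 1
  4 to go: {0,2,3,4} 4  {0,3,4,7} 12  {0,4,6,7} 12  {0,5,6,7} 4  {1,5,6,7} 1  {2,3,4,7} 4  {3,4,6,7} 6  {4,5,6,7} 4
  5 to go: {0,1,5,6,7} 5  {0,2,3,4,7} 20  {0,3,4,6,7} 30  {0,4,5,6,7} 20  {1,4,5,6,7} 5  {2,3,4,6,7} 10  {3,4,5,6,7} 10
  6 to go: {0,1,4,5,6,7} 30  {0,2,3,4,6,7} 60  {0,3,4,5,6,7} 60  {1,3,4,5,6,7} 15  {2,3,4,5,6,7} 20
  if 0:k drops first: 35 orders
  if 1:l drops first: 140 orders
  if 2:i drops first: 105 orders
heap linearizations: 280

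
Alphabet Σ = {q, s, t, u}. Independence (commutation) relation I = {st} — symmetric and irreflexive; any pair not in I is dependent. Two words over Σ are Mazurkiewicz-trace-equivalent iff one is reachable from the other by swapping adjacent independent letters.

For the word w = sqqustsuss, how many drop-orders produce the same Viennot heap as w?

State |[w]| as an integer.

#0=s has no predecessor
#1=q depends on [0:s]
#2=q depends on [1:q]
#3=u depends on [2:q]
#4=s depends on [3:u]
#5=t depends on [3:u]
#6=s depends on [4:s]
#7=u depends on [5:t, 6:s]
#8=s depends on [7:u]
#9=s depends on [8:s]
sources: [0:s]
N(rest) = Σ N(rest − s) over sources s of rest; N(one piece) = 1:
  size 1 → [9]=1
  size 2 → [8,9]=1
  size 3 → [7,8,9]=1
  size 4 → [5,7,8,9]=1  [6,7,8,9]=1
  size 5 → [4,6,7,8,9]=1  [5,6,7,8,9]=2
  size 6 → [4,5,6,7,8,9]=3
  size 7 → [3,4,5,6,7,8,9]=3
  size 8 → [2,3,4,5,6,7,8,9]=3
  first=0(s) contributes 3

3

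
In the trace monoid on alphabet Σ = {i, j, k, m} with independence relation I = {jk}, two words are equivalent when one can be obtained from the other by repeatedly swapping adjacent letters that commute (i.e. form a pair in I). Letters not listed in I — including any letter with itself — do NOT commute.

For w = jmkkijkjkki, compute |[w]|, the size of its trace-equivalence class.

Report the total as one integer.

#0=j has no predecessor
#1=m depends on [0:j]
#2=k depends on [1:m]
#3=k depends on [2:k]
#4=i depends on [3:k]
#5=j depends on [4:i]
#6=k depends on [4:i]
#7=j depends on [5:j]
#8=k depends on [6:k]
#9=k depends on [8:k]
#10=i depends on [7:j, 9:k]
sources: [0:j]
N(rest) = Σ N(rest − s) over sources s of rest; N(one piece) = 1:
  size 1 → [10]=1
  size 2 → [7,10]=1  [9,10]=1
  size 3 → [5,7,10]=1  [7,9,10]=2  [8,9,10]=1
  size 4 → [5,7,9,10]=3  [6,8,9,10]=1  [7,8,9,10]=3
  size 5 → [5,7,8,9,10]=6  [6,7,8,9,10]=4
  size 6 → [5,6,7,8,9,10]=10
  size 7 → [4,5,6,7,8,9,10]=10
  size 8 → [3,4,5,6,7,8,9,10]=10
  size 9 → [2,3,4,5,6,7,8,9,10]=10
  first=0(j) contributes 10

10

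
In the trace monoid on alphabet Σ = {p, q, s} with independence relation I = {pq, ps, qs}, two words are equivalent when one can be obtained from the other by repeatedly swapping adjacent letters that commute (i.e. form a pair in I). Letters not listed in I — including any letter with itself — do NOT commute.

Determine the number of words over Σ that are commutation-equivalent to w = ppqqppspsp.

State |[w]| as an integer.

1260

drop 0:p onto floor
drop 1:p onto {0:p}
drop 2:q onto floor
drop 3:q onto {2:q}
drop 4:p onto {1:p}
drop 5:p onto {4:p}
drop 6:s onto floor
drop 7:p onto {5:p}
drop 8:s onto {6:s}
drop 9:p onto {7:p}
ground layer = {0:p, 2:q, 6:s}
drop-orders for the pieces not yet dropped (sum over which currently-grounded one goes next):
  1 to go: {3} 1  {8} 1  {9} 1
  2 to go: {2,3} 1  {3,8} 2  {3,9} 2  {6,8} 1  {7,9} 1  {8,9} 2
  3 to go: {2,3,8} 3  {2,3,9} 3  {3,6,8} 3  {3,7,9} 3  {3,8,9} 6  {5,7,9} 1  {6,8,9} 3  {7,8,9} 3
  4 to go: {2,3,6,8} 6  {2,3,7,9} 6  {2,3,8,9} 12  {3,5,7,9} 4  {3,6,8,9} 12  {3,7,8,9} 12  {4,5,7,9} 1  {5,7,8,9} 4  {6,7,8,9} 6
  5 to go: {1,4,5,7,9} 1  {2,3,5,7,9} 10  {2,3,6,8,9} 30  {2,3,7,8,9} 30  {3,4,5,7,9} 5  {3,5,7,8,9} 20  {3,6,7,8,9} 30  {4,5,7,8,9} 5  {5,6,7,8,9} 10
  6 to go: {0,1,4,5,7,9} 1  {1,3,4,5,7,9} 6  {1,4,5,7,8,9} 6  {2,3,4,5,7,9} 15  {2,3,5,7,8,9} 60  {2,3,6,7,8,9} 90  {3,4,5,7,8,9} 30  {3,5,6,7,8,9} 60  {4,5,6,7,8,9} 15
  7 to go: {0,1,3,4,5,7,9} 7  {0,1,4,5,7,8,9} 7  {1,2,3,4,5,7,9} 21  {1,3,4,5,7,8,9} 42  {1,4,5,6,7,8,9} 21  {2,3,4,5,7,8,9} 105  {2,3,5,6,7,8,9} 210  {3,4,5,6,7,8,9} 105
  8 to go: {0,1,2,3,4,5,7,9} 28  {0,1,3,4,5,7,8,9} 56  {0,1,4,5,6,7,8,9} 28  {1,2,3,4,5,7,8,9} 168  {1,3,4,5,6,7,8,9} 168  {2,3,4,5,6,7,8,9} 420
  if 0:p drops first: 756 orders
  if 2:q drops first: 252 orders
  if 6:s drops first: 252 orders
heap linearizations: 1260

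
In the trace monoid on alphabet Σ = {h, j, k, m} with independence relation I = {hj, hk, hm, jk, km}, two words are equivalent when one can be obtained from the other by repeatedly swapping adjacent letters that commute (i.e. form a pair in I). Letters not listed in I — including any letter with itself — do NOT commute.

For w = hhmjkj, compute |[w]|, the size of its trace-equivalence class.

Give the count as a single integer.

0(h) covers ∅
1(h) covers 0:h
2(m) covers ∅
3(j) covers 2:m
4(k) covers ∅
5(j) covers 3:j
floor of heap: 0:h, 2:m, 4:k
completions by unplaced set U, small U first (add the entries for U minus each lowest piece of U):
  |U|=1: {1}:1  {4}:1  {5}:1
  |U|=2: {0,1}:1  {1,4}:2  {1,5}:2  {3,5}:1  {4,5}:2
  |U|=3: {0,1,4}:3  {0,1,5}:3  {1,3,5}:3  {1,4,5}:6  {2,3,5}:1  {3,4,5}:3
  |U|=4: {0,1,3,5}:6  {0,1,4,5}:12  {1,2,3,5}:4  {1,3,4,5}:12  {2,3,4,5}:4
  start at 0(h): 20
  start at 2(m): 30
  start at 4(k): 10
sum over floor = 60

60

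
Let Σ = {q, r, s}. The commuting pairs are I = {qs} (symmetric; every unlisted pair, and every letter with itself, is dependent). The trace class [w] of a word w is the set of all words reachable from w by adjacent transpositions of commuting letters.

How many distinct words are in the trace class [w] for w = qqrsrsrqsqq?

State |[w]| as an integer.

4

0(q) covers ∅
1(q) covers 0:q
2(r) covers 1:q
3(s) covers 2:r
4(r) covers 3:s
5(s) covers 4:r
6(r) covers 5:s
7(q) covers 6:r
8(s) covers 6:r
9(q) covers 7:q
10(q) covers 9:q
floor of heap: 0:q
completions by unplaced set U, small U first (add the entries for U minus each lowest piece of U):
  |U|=1: {8}:1  {10}:1
  |U|=2: {8,10}:2  {9,10}:1
  |U|=3: {7,9,10}:1  {8,9,10}:3
  |U|=4: {7,8,9,10}:4
  |U|=5: {6,7,8,9,10}:4
  |U|=6: {5,6,7,8,9,10}:4
  |U|=7: {4,5,6,7,8,9,10}:4
  |U|=8: {3,4,5,6,7,8,9,10}:4
  |U|=9: {2,3,4,5,6,7,8,9,10}:4
  start at 0(q): 4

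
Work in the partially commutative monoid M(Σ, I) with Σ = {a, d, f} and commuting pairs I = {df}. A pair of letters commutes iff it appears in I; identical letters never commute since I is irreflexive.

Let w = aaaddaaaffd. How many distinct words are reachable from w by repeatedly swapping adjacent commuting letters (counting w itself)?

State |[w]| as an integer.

3

#0=a has no predecessor
#1=a depends on [0:a]
#2=a depends on [1:a]
#3=d depends on [2:a]
#4=d depends on [3:d]
#5=a depends on [4:d]
#6=a depends on [5:a]
#7=a depends on [6:a]
#8=f depends on [7:a]
#9=f depends on [8:f]
#10=d depends on [7:a]
sources: [0:a]
N(rest) = Σ N(rest − s) over sources s of rest; N(one piece) = 1:
  size 1 → [9]=1  [10]=1
  size 2 → [8,9]=1  [9,10]=2
  size 3 → [8,9,10]=3
  size 4 → [7,8,9,10]=3
  size 5 → [6,7,8,9,10]=3
  size 6 → [5,6,7,8,9,10]=3
  size 7 → [4,5,6,7,8,9,10]=3
  size 8 → [3,4,5,6,7,8,9,10]=3
  size 9 → [2,3,4,5,6,7,8,9,10]=3
  first=0(a) contributes 3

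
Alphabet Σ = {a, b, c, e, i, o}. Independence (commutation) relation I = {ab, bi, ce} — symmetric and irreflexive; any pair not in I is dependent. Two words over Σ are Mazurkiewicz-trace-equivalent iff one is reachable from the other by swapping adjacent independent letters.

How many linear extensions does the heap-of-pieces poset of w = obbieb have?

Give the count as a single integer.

drop 0:o onto floor
drop 1:b onto {0:o}
drop 2:b onto {1:b}
drop 3:i onto {0:o}
drop 4:e onto {2:b, 3:i}
drop 5:b onto {4:e}
ground layer = {0:o}
drop-orders for the pieces not yet dropped (sum over which currently-grounded one goes next):
  1 to go: {5} 1
  2 to go: {4,5} 1
  3 to go: {2,4,5} 1  {3,4,5} 1
  4 to go: {1,2,4,5} 1  {2,3,4,5} 2
  if 0:o drops first: 3 orders

3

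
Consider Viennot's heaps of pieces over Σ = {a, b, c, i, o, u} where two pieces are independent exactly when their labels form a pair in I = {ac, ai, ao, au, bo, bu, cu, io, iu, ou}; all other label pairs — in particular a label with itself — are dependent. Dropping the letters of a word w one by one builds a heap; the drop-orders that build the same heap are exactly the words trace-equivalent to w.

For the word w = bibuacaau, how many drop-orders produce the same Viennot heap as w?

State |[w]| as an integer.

144

drop 0:b onto floor
drop 1:i onto {0:b}
drop 2:b onto {1:i}
drop 3:u onto floor
drop 4:a onto {2:b}
drop 5:c onto {2:b}
drop 6:a onto {4:a}
drop 7:a onto {6:a}
drop 8:u onto {3:u}
ground layer = {0:b, 3:u}
drop-orders for the pieces not yet dropped (sum over which currently-grounded one goes next):
  1 to go: {5} 1  {7} 1  {8} 1
  2 to go: {3,8} 1  {5,7} 2  {5,8} 2  {6,7} 1  {7,8} 2
  3 to go: {3,5,8} 3  {3,7,8} 3  {4,6,7} 1  {5,6,7} 3  {5,7,8} 6  {6,7,8} 3
  4 to go: {3,5,7,8} 12  {3,6,7,8} 6  {4,5,6,7} 4  {4,6,7,8} 4  {5,6,7,8} 12
  5 to go: {2,4,5,6,7} 4  {3,4,6,7,8} 10  {3,5,6,7,8} 30  {4,5,6,7,8} 20
  6 to go: {1,2,4,5,6,7} 4  {2,4,5,6,7,8} 24  {3,4,5,6,7,8} 60
  7 to go: {0,1,2,4,5,6,7} 4  {1,2,4,5,6,7,8} 28  {2,3,4,5,6,7,8} 84
  if 0:b drops first: 112 orders
  if 3:u drops first: 32 orders
heap linearizations: 144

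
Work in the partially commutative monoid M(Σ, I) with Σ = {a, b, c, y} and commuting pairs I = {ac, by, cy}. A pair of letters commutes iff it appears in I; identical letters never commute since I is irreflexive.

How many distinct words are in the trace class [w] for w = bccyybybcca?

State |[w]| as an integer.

260

piece 0:b — minimal
piece 1:c rests on {0:b}
piece 2:c rests on {1:c}
piece 3:y — minimal
piece 4:y rests on {3:y}
piece 5:b rests on {2:c}
piece 6:y rests on {4:y}
piece 7:b rests on {5:b}
piece 8:c rests on {7:b}
piece 9:c rests on {8:c}
piece 10:a rests on {6:y, 7:b}
minimal pieces: {0:b, 3:y}
ways to finish when only these pieces remain (= sum over removing one remaining piece with nothing left below it):
  1 left: {9}→1  {10}→1
  2 left: {6,10}→1  {8,9}→1  {9,10}→2
  3 left: {4,6,10}→1  {6,9,10}→3  {8,9,10}→3
  4 left: {3,4,6,10}→1  {4,6,9,10}→4  {6,8,9,10}→6  {7,8,9,10}→3
  5 left: {3,4,6,9,10}→5  {4,6,8,9,10}→10  {5,7,8,9,10}→3  {6,7,8,9,10}→9
  6 left: {2,5,7,8,9,10}→3  {3,4,6,8,9,10}→15  {4,6,7,8,9,10}→19  {5,6,7,8,9,10}→12
  7 left: {1,2,5,7,8,9,10}→3  {2,5,6,7,8,9,10}→15  {3,4,6,7,8,9,10}→34  {4,5,6,7,8,9,10}→31
  8 left: {0,1,2,5,7,8,9,10}→3  {1,2,5,6,7,8,9,10}→18  {2,4,5,6,7,8,9,10}→46  {3,4,5,6,7,8,9,10}→65
  9 left: {0,1,2,5,6,7,8,9,10}→21  {1,2,4,5,6,7,8,9,10}→64  {2,3,4,5,6,7,8,9,10}→111
  placing 0:b first → 175 extensions
  placing 3:y first → 85 extensions
total linear extensions = 260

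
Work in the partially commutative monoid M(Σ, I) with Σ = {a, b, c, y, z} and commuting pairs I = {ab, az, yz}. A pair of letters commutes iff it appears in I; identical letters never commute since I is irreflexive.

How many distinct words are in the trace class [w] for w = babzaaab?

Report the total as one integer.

70

#0=b has no predecessor
#1=a has no predecessor
#2=b depends on [0:b]
#3=z depends on [2:b]
#4=a depends on [1:a]
#5=a depends on [4:a]
#6=a depends on [5:a]
#7=b depends on [3:z]
sources: [0:b, 1:a]
N(rest) = Σ N(rest − s) over sources s of rest; N(one piece) = 1:
  size 1 → [6]=1  [7]=1
  size 2 → [3,7]=1  [5,6]=1  [6,7]=2
  size 3 → [2,3,7]=1  [3,6,7]=3  [4,5,6]=1  [5,6,7]=3
  size 4 → [0,2,3,7]=1  [1,4,5,6]=1  [2,3,6,7]=4  [3,5,6,7]=6  [4,5,6,7]=4
  size 5 → [0,2,3,6,7]=5  [1,4,5,6,7]=5  [2,3,5,6,7]=10  [3,4,5,6,7]=10
  size 6 → [0,2,3,5,6,7]=15  [1,3,4,5,6,7]=15  [2,3,4,5,6,7]=20
  first=0(b) contributes 35
  first=1(a) contributes 35
|[w]| = 70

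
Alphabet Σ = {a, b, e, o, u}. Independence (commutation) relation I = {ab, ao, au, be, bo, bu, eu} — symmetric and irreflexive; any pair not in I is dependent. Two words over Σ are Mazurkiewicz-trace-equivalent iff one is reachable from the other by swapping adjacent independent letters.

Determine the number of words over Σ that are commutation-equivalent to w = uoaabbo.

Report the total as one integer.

210

0(u) covers ∅
1(o) covers 0:u
2(a) covers ∅
3(a) covers 2:a
4(b) covers ∅
5(b) covers 4:b
6(o) covers 1:o
floor of heap: 0:u, 2:a, 4:b
completions by unplaced set U, small U first (add the entries for U minus each lowest piece of U):
  |U|=1: {3}:1  {5}:1  {6}:1
  |U|=2: {1,6}:1  {2,3}:1  {3,5}:2  {3,6}:2  {4,5}:1  {5,6}:2
  |U|=3: {0,1,6}:1  {1,3,6}:3  {1,5,6}:3  {2,3,5}:3  {2,3,6}:3  {3,4,5}:3  {3,5,6}:6  {4,5,6}:3
  |U|=4: {0,1,3,6}:4  {0,1,5,6}:4  {1,2,3,6}:6  {1,3,5,6}:12  {1,4,5,6}:6  {2,3,4,5}:6  {2,3,5,6}:12  {3,4,5,6}:12
  |U|=5: {0,1,2,3,6}:10  {0,1,3,5,6}:20  {0,1,4,5,6}:10  {1,2,3,5,6}:30  {1,3,4,5,6}:30  {2,3,4,5,6}:30
  start at 0(u): 90
  start at 2(a): 60
  start at 4(b): 60
sum over floor = 210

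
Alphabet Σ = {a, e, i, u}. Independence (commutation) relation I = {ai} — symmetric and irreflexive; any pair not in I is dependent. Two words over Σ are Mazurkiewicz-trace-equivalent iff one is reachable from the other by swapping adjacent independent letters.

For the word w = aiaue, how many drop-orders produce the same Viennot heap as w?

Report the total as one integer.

piece 0:a — minimal
piece 1:i — minimal
piece 2:a rests on {0:a}
piece 3:u rests on {1:i, 2:a}
piece 4:e rests on {3:u}
minimal pieces: {0:a, 1:i}
ways to finish when only these pieces remain (= sum over removing one remaining piece with nothing left below it):
  1 left: {4}→1
  2 left: {3,4}→1
  3 left: {1,3,4}→1  {2,3,4}→1
  placing 0:a first → 2 extensions
  placing 1:i first → 1 extensions
total linear extensions = 3

3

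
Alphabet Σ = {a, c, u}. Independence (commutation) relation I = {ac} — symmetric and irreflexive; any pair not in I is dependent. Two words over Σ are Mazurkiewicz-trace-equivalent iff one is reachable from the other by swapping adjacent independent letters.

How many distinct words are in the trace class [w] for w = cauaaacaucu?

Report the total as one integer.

drop 0:c onto floor
drop 1:a onto floor
drop 2:u onto {0:c, 1:a}
drop 3:a onto {2:u}
drop 4:a onto {3:a}
drop 5:a onto {4:a}
drop 6:c onto {2:u}
drop 7:a onto {5:a}
drop 8:u onto {6:c, 7:a}
drop 9:c onto {8:u}
drop 10:u onto {9:c}
ground layer = {0:c, 1:a}
drop-orders for the pieces not yet dropped (sum over which currently-grounded one goes next):
  1 to go: {10} 1
  2 to go: {9,10} 1
  3 to go: {8,9,10} 1
  4 to go: {6,8,9,10} 1  {7,8,9,10} 1
  5 to go: {5,7,8,9,10} 1  {6,7,8,9,10} 2
  6 to go: {4,5,7,8,9,10} 1  {5,6,7,8,9,10} 3
  7 to go: {3,4,5,7,8,9,10} 1  {4,5,6,7,8,9,10} 4
  8 to go: {3,4,5,6,7,8,9,10} 5
  9 to go: {2,3,4,5,6,7,8,9,10} 5
  if 0:c drops first: 5 orders
  if 1:a drops first: 5 orders
heap linearizations: 10

10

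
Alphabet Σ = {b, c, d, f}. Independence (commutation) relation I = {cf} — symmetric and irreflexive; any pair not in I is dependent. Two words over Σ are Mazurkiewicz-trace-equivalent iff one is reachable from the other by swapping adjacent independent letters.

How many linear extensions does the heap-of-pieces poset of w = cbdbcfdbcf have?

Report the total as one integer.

drop 0:c onto floor
drop 1:b onto {0:c}
drop 2:d onto {1:b}
drop 3:b onto {2:d}
drop 4:c onto {3:b}
drop 5:f onto {3:b}
drop 6:d onto {4:c, 5:f}
drop 7:b onto {6:d}
drop 8:c onto {7:b}
drop 9:f onto {7:b}
ground layer = {0:c}
drop-orders for the pieces not yet dropped (sum over which currently-grounded one goes next):
  1 to go: {8} 1  {9} 1
  2 to go: {8,9} 2
  3 to go: {7,8,9} 2
  4 to go: {6,7,8,9} 2
  5 to go: {4,6,7,8,9} 2  {5,6,7,8,9} 2
  6 to go: {4,5,6,7,8,9} 4
  7 to go: {3,4,5,6,7,8,9} 4
  8 to go: {2,3,4,5,6,7,8,9} 4
  if 0:c drops first: 4 orders

4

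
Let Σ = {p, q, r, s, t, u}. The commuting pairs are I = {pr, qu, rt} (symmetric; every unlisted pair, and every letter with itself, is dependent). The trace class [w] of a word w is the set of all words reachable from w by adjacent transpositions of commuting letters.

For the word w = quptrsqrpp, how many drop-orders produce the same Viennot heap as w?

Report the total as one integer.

drop 0:q onto floor
drop 1:u onto floor
drop 2:p onto {0:q, 1:u}
drop 3:t onto {2:p}
drop 4:r onto {0:q, 1:u}
drop 5:s onto {3:t, 4:r}
drop 6:q onto {5:s}
drop 7:r onto {6:q}
drop 8:p onto {6:q}
drop 9:p onto {8:p}
ground layer = {0:q, 1:u}
drop-orders for the pieces not yet dropped (sum over which currently-grounded one goes next):
  1 to go: {7} 1  {9} 1
  2 to go: {7,9} 2  {8,9} 1
  3 to go: {7,8,9} 3
  4 to go: {6,7,8,9} 3
  5 to go: {5,6,7,8,9} 3
  6 to go: {3,5,6,7,8,9} 3  {4,5,6,7,8,9} 3
  7 to go: {2,3,5,6,7,8,9} 3  {3,4,5,6,7,8,9} 6
  8 to go: {2,3,4,5,6,7,8,9} 9
  if 0:q drops first: 9 orders
  if 1:u drops first: 9 orders
heap linearizations: 18

18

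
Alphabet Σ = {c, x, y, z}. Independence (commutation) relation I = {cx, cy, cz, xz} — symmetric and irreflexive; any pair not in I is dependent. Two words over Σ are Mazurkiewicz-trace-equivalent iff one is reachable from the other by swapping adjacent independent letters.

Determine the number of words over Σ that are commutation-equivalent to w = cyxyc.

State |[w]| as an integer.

10

drop 0:c onto floor
drop 1:y onto floor
drop 2:x onto {1:y}
drop 3:y onto {2:x}
drop 4:c onto {0:c}
ground layer = {0:c, 1:y}
drop-orders for the pieces not yet dropped (sum over which currently-grounded one goes next):
  1 to go: {3} 1  {4} 1
  2 to go: {0,4} 1  {2,3} 1  {3,4} 2
  3 to go: {0,3,4} 3  {1,2,3} 1  {2,3,4} 3
  if 0:c drops first: 4 orders
  if 1:y drops first: 6 orders
heap linearizations: 10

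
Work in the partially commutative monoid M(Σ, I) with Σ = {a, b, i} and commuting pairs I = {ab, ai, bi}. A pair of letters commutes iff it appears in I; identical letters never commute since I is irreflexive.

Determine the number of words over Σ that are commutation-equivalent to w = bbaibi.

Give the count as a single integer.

drop 0:b onto floor
drop 1:b onto {0:b}
drop 2:a onto floor
drop 3:i onto floor
drop 4:b onto {1:b}
drop 5:i onto {3:i}
ground layer = {0:b, 2:a, 3:i}
drop-orders for the pieces not yet dropped (sum over which currently-grounded one goes next):
  1 to go: {2} 1  {4} 1  {5} 1
  2 to go: {1,4} 1  {2,4} 2  {2,5} 2  {3,5} 1  {4,5} 2
  3 to go: {0,1,4} 1  {1,2,4} 3  {1,4,5} 3  {2,3,5} 3  {2,4,5} 6  {3,4,5} 3
  4 to go: {0,1,2,4} 4  {0,1,4,5} 4  {1,2,4,5} 12  {1,3,4,5} 6  {2,3,4,5} 12
  if 0:b drops first: 30 orders
  if 2:a drops first: 10 orders
  if 3:i drops first: 20 orders
heap linearizations: 60

60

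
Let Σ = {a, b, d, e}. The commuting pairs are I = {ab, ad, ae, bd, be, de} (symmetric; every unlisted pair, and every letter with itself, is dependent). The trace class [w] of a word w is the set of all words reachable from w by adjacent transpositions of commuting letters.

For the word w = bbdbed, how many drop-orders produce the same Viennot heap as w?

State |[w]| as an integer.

60

#0=b has no predecessor
#1=b depends on [0:b]
#2=d has no predecessor
#3=b depends on [1:b]
#4=e has no predecessor
#5=d depends on [2:d]
sources: [0:b, 2:d, 4:e]
N(rest) = Σ N(rest − s) over sources s of rest; N(one piece) = 1:
  size 1 → [3]=1  [4]=1  [5]=1
  size 2 → [1,3]=1  [2,5]=1  [3,4]=2  [3,5]=2  [4,5]=2
  size 3 → [0,1,3]=1  [1,3,4]=3  [1,3,5]=3  [2,3,5]=3  [2,4,5]=3  [3,4,5]=6
  size 4 → [0,1,3,4]=4  [0,1,3,5]=4  [1,2,3,5]=6  [1,3,4,5]=12  [2,3,4,5]=12
  first=0(b) contributes 30
  first=2(d) contributes 20
  first=4(e) contributes 10
|[w]| = 60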